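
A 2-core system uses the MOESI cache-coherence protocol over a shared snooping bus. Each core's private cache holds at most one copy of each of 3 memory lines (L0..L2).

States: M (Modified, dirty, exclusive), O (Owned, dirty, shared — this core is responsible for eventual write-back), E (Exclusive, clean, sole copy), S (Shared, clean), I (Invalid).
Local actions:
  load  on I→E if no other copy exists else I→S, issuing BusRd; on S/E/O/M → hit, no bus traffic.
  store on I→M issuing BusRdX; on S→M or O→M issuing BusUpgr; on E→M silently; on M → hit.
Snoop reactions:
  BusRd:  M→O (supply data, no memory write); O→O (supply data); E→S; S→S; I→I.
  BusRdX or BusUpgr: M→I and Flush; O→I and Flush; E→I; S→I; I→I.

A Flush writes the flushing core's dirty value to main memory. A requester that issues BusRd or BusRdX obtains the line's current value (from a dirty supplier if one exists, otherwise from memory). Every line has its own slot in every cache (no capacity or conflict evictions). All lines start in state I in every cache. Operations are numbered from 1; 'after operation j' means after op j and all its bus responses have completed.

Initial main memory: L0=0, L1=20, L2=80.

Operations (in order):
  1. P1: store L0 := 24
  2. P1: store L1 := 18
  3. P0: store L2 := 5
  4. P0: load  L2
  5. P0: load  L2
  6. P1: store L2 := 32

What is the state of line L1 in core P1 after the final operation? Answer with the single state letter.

state = M

1. P1: store L0 := 24  bus=[BusRdX]  L0: P0=I P1=M  mem[L0]=0
2. P1: store L1 := 18  bus=[BusRdX]  L1: P0=I P1=M  mem[L1]=20
3. P0: store L2 := 5  bus=[BusRdX]  L2: P0=M P1=I  mem[L2]=80
4. P0: load  L2  bus=[-]  L2: P0=M P1=I  mem[L2]=80
5. P0: load  L2  bus=[-]  L2: P0=M P1=I  mem[L2]=80
6. P1: store L2 := 32  bus=[BusRdX,Flush]  L2: P0=I P1=M  mem[L2]=5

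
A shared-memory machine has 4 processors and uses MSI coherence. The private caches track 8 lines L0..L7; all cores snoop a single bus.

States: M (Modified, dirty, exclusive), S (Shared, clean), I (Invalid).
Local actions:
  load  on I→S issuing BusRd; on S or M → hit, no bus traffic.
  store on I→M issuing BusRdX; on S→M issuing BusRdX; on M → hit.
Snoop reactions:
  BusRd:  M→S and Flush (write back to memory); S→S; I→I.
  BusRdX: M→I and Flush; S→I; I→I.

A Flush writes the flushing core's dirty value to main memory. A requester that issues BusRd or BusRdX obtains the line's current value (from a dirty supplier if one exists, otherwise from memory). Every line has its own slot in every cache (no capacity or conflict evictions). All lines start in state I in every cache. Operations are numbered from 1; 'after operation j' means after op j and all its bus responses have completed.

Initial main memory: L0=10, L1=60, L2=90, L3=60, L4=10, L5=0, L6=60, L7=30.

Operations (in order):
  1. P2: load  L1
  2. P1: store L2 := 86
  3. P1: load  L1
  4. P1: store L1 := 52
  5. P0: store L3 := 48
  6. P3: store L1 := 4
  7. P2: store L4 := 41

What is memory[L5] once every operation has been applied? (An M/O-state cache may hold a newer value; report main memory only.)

memory[L5] = 0

  op1 P2: load  L1 → I/I/S/I on L1; bus BusRd; mem=60
  op2 P1: store L2 := 86 → I/M/I/I on L2; bus BusRdX; mem=90
  op3 P1: load  L1 → I/S/S/I on L1; bus BusRd; mem=60
  op4 P1: store L1 := 52 → I/M/I/I on L1; bus BusRdX; mem=60
  op5 P0: store L3 := 48 → M/I/I/I on L3; bus BusRdX; mem=60
  op6 P3: store L1 := 4 → I/I/I/M on L1; bus BusRdX Flush; mem=52
  op7 P2: store L4 := 41 → I/I/M/I on L4; bus BusRdX; mem=10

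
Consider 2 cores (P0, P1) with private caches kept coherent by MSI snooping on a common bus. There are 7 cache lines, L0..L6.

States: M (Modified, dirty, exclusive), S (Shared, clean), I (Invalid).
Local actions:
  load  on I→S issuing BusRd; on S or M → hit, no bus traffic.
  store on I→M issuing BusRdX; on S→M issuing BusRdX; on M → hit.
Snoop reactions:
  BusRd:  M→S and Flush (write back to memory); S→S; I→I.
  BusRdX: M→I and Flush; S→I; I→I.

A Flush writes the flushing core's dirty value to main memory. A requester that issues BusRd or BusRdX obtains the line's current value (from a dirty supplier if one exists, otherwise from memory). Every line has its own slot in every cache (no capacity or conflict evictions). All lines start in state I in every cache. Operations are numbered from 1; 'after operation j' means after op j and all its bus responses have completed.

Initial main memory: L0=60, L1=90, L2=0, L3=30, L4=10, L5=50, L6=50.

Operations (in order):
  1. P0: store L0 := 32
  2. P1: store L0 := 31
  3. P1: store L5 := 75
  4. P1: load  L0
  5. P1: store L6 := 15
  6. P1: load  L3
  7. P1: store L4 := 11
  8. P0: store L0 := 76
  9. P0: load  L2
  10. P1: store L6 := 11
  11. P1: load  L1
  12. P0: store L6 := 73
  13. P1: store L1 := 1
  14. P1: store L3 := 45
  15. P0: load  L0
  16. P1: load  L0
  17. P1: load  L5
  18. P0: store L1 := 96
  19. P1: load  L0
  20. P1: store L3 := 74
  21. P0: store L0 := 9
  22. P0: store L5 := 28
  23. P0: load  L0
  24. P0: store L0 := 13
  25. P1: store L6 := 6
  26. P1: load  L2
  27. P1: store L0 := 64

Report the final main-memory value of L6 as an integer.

[1] P0: store L0 := 32 | P0:M(32), P1:I | bus: BusRdX
[2] P1: store L0 := 31 | P0:I, P1:M(31) | bus: BusRdX,Flush
[3] P1: store L5 := 75 | P0:I, P1:M(75) | bus: BusRdX
[4] P1: load  L0 | P0:I, P1:M(31) | bus: none
[5] P1: store L6 := 15 | P0:I, P1:M(15) | bus: BusRdX
[6] P1: load  L3 | P0:I, P1:S(30) | bus: BusRd
[7] P1: store L4 := 11 | P0:I, P1:M(11) | bus: BusRdX
[8] P0: store L0 := 76 | P0:M(76), P1:I | bus: BusRdX,Flush
[9] P0: load  L2 | P0:S(0), P1:I | bus: BusRd
[10] P1: store L6 := 11 | P0:I, P1:M(11) | bus: none
[11] P1: load  L1 | P0:I, P1:S(90) | bus: BusRd
[12] P0: store L6 := 73 | P0:M(73), P1:I | bus: BusRdX,Flush
[13] P1: store L1 := 1 | P0:I, P1:M(1) | bus: BusRdX
[14] P1: store L3 := 45 | P0:I, P1:M(45) | bus: BusRdX
[15] P0: load  L0 | P0:M(76), P1:I | bus: none
[16] P1: load  L0 | P0:S(76), P1:S(76) | bus: BusRd,Flush
[17] P1: load  L5 | P0:I, P1:M(75) | bus: none
[18] P0: store L1 := 96 | P0:M(96), P1:I | bus: BusRdX,Flush
[19] P1: load  L0 | P0:S(76), P1:S(76) | bus: none
[20] P1: store L3 := 74 | P0:I, P1:M(74) | bus: none
[21] P0: store L0 := 9 | P0:M(9), P1:I | bus: BusRdX
[22] P0: store L5 := 28 | P0:M(28), P1:I | bus: BusRdX,Flush
[23] P0: load  L0 | P0:M(9), P1:I | bus: none
[24] P0: store L0 := 13 | P0:M(13), P1:I | bus: none
[25] P1: store L6 := 6 | P0:I, P1:M(6) | bus: BusRdX,Flush
[26] P1: load  L2 | P0:S(0), P1:S(0) | bus: BusRd
[27] P1: store L0 := 64 | P0:I, P1:M(64) | bus: BusRdX,Flush

memory[L6] = 73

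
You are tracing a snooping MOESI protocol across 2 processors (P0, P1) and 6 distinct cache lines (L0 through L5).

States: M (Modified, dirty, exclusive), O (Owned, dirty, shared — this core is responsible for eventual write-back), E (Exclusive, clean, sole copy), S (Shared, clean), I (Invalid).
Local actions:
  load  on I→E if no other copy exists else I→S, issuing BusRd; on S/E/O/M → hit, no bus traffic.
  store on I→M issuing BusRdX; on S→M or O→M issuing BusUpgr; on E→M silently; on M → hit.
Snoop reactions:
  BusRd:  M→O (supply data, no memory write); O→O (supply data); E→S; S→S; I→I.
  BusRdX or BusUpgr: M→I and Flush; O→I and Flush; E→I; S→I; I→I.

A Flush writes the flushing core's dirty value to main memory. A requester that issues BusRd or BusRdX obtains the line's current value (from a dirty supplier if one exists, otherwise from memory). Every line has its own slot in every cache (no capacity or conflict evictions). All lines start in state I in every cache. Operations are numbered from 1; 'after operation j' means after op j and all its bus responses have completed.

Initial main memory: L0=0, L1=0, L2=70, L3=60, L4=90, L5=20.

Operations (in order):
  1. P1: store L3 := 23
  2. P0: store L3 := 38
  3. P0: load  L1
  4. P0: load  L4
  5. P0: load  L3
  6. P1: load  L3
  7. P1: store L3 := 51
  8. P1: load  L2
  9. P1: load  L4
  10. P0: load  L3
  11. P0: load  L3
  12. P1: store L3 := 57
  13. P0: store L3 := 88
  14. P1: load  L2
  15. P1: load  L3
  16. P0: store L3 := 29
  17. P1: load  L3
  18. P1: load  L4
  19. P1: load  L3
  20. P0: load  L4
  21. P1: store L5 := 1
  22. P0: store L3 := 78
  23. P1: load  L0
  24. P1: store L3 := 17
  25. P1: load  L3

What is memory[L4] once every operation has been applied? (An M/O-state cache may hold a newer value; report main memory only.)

[1] P1: store L3 := 23 | P0:I, P1:M(23) | bus: BusRdX
[2] P0: store L3 := 38 | P0:M(38), P1:I | bus: BusRdX,Flush
[3] P0: load  L1 | P0:E(0), P1:I | bus: BusRd
[4] P0: load  L4 | P0:E(90), P1:I | bus: BusRd
[5] P0: load  L3 | P0:M(38), P1:I | bus: none
[6] P1: load  L3 | P0:O(38), P1:S(38) | bus: BusRd
[7] P1: store L3 := 51 | P0:I, P1:M(51) | bus: BusUpgr,Flush
[8] P1: load  L2 | P0:I, P1:E(70) | bus: BusRd
[9] P1: load  L4 | P0:S(90), P1:S(90) | bus: BusRd
[10] P0: load  L3 | P0:S(51), P1:O(51) | bus: BusRd
[11] P0: load  L3 | P0:S(51), P1:O(51) | bus: none
[12] P1: store L3 := 57 | P0:I, P1:M(57) | bus: BusUpgr
[13] P0: store L3 := 88 | P0:M(88), P1:I | bus: BusRdX,Flush
[14] P1: load  L2 | P0:I, P1:E(70) | bus: none
[15] P1: load  L3 | P0:O(88), P1:S(88) | bus: BusRd
[16] P0: store L3 := 29 | P0:M(29), P1:I | bus: BusUpgr
[17] P1: load  L3 | P0:O(29), P1:S(29) | bus: BusRd
[18] P1: load  L4 | P0:S(90), P1:S(90) | bus: none
[19] P1: load  L3 | P0:O(29), P1:S(29) | bus: none
[20] P0: load  L4 | P0:S(90), P1:S(90) | bus: none
[21] P1: store L5 := 1 | P0:I, P1:M(1) | bus: BusRdX
[22] P0: store L3 := 78 | P0:M(78), P1:I | bus: BusUpgr
[23] P1: load  L0 | P0:I, P1:E(0) | bus: BusRd
[24] P1: store L3 := 17 | P0:I, P1:M(17) | bus: BusRdX,Flush
[25] P1: load  L3 | P0:I, P1:M(17) | bus: none

memory[L4] = 90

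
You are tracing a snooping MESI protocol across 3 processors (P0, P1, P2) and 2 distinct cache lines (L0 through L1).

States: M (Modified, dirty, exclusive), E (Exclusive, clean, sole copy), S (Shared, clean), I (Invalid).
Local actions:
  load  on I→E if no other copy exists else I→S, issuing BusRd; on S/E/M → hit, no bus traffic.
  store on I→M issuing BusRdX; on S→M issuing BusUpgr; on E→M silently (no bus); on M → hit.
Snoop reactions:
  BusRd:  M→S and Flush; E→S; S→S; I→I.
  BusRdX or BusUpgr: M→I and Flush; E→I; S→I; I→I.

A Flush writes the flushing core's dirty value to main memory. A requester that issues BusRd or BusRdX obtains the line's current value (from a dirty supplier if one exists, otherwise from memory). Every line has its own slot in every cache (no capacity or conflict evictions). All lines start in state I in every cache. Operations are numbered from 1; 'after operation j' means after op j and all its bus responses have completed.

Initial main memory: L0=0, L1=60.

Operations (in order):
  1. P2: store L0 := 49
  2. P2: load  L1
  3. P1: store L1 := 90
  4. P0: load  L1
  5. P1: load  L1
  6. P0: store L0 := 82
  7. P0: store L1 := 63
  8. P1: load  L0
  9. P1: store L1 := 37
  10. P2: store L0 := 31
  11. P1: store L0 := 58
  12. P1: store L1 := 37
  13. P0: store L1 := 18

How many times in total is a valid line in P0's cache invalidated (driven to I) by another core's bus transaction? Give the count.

invalidations = 2

step 1: P2: store L0 := 49  ⟶  IIM  (L0)  txn=BusRdX  M[L0]=0
step 2: P2: load  L1  ⟶  IIE  (L1)  txn=BusRd  M[L1]=60
step 3: P1: store L1 := 90  ⟶  IMI  (L1)  txn=BusRdX  M[L1]=60
step 4: P0: load  L1  ⟶  SSI  (L1)  txn=BusRd+Flush  M[L1]=90
step 5: P1: load  L1  ⟶  SSI  (L1)  txn=∅  M[L1]=90
step 6: P0: store L0 := 82  ⟶  MII  (L0)  txn=BusRdX+Flush  M[L0]=49
step 7: P0: store L1 := 63  ⟶  MII  (L1)  txn=BusUpgr  M[L1]=90
step 8: P1: load  L0  ⟶  SSI  (L0)  txn=BusRd+Flush  M[L0]=82
step 9: P1: store L1 := 37  ⟶  IMI  (L1)  txn=BusRdX+Flush  M[L1]=63
step 10: P2: store L0 := 31  ⟶  IIM  (L0)  txn=BusRdX  M[L0]=82
step 11: P1: store L0 := 58  ⟶  IMI  (L0)  txn=BusRdX+Flush  M[L0]=31
step 12: P1: store L1 := 37  ⟶  IMI  (L1)  txn=∅  M[L1]=63
step 13: P0: store L1 := 18  ⟶  MII  (L1)  txn=BusRdX+Flush  M[L1]=37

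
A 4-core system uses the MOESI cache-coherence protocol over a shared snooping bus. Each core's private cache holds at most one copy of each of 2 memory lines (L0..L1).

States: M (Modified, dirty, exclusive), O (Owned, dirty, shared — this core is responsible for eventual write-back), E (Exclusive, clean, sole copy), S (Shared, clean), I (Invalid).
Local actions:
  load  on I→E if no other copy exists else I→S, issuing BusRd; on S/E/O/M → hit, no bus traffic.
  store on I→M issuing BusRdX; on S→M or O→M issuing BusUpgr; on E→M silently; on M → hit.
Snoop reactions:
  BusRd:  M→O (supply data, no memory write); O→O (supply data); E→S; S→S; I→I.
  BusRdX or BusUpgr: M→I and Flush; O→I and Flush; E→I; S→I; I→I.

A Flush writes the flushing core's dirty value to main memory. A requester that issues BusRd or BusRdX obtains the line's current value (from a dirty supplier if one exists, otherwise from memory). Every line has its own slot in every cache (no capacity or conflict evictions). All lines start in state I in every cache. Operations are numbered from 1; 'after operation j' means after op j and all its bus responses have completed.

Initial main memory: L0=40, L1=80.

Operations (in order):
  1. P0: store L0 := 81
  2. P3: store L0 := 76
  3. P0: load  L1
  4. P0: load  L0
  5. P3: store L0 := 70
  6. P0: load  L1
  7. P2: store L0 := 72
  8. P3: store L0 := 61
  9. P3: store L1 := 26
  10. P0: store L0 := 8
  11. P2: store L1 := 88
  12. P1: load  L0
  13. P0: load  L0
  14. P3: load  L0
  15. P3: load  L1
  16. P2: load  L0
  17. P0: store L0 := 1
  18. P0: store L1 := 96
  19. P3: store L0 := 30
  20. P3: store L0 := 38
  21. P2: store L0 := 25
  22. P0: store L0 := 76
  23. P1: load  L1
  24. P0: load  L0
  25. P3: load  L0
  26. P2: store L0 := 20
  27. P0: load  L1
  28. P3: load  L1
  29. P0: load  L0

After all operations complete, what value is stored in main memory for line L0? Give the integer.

1. P0: store L0 := 81  bus=[BusRdX]  L0: P0=M P1=I P2=I P3=I  mem[L0]=40
2. P3: store L0 := 76  bus=[BusRdX,Flush]  L0: P0=I P1=I P2=I P3=M  mem[L0]=81
3. P0: load  L1  bus=[BusRd]  L1: P0=E P1=I P2=I P3=I  mem[L1]=80
4. P0: load  L0  bus=[BusRd]  L0: P0=S P1=I P2=I P3=O  mem[L0]=81
5. P3: store L0 := 70  bus=[BusUpgr]  L0: P0=I P1=I P2=I P3=M  mem[L0]=81
6. P0: load  L1  bus=[-]  L1: P0=E P1=I P2=I P3=I  mem[L1]=80
7. P2: store L0 := 72  bus=[BusRdX,Flush]  L0: P0=I P1=I P2=M P3=I  mem[L0]=70
8. P3: store L0 := 61  bus=[BusRdX,Flush]  L0: P0=I P1=I P2=I P3=M  mem[L0]=72
9. P3: store L1 := 26  bus=[BusRdX]  L1: P0=I P1=I P2=I P3=M  mem[L1]=80
10. P0: store L0 := 8  bus=[BusRdX,Flush]  L0: P0=M P1=I P2=I P3=I  mem[L0]=61
11. P2: store L1 := 88  bus=[BusRdX,Flush]  L1: P0=I P1=I P2=M P3=I  mem[L1]=26
12. P1: load  L0  bus=[BusRd]  L0: P0=O P1=S P2=I P3=I  mem[L0]=61
13. P0: load  L0  bus=[-]  L0: P0=O P1=S P2=I P3=I  mem[L0]=61
14. P3: load  L0  bus=[BusRd]  L0: P0=O P1=S P2=I P3=S  mem[L0]=61
15. P3: load  L1  bus=[BusRd]  L1: P0=I P1=I P2=O P3=S  mem[L1]=26
16. P2: load  L0  bus=[BusRd]  L0: P0=O P1=S P2=S P3=S  mem[L0]=61
17. P0: store L0 := 1  bus=[BusUpgr]  L0: P0=M P1=I P2=I P3=I  mem[L0]=61
18. P0: store L1 := 96  bus=[BusRdX,Flush]  L1: P0=M P1=I P2=I P3=I  mem[L1]=88
19. P3: store L0 := 30  bus=[BusRdX,Flush]  L0: P0=I P1=I P2=I P3=M  mem[L0]=1
20. P3: store L0 := 38  bus=[-]  L0: P0=I P1=I P2=I P3=M  mem[L0]=1
21. P2: store L0 := 25  bus=[BusRdX,Flush]  L0: P0=I P1=I P2=M P3=I  mem[L0]=38
22. P0: store L0 := 76  bus=[BusRdX,Flush]  L0: P0=M P1=I P2=I P3=I  mem[L0]=25
23. P1: load  L1  bus=[BusRd]  L1: P0=O P1=S P2=I P3=I  mem[L1]=88
24. P0: load  L0  bus=[-]  L0: P0=M P1=I P2=I P3=I  mem[L0]=25
25. P3: load  L0  bus=[BusRd]  L0: P0=O P1=I P2=I P3=S  mem[L0]=25
26. P2: store L0 := 20  bus=[BusRdX,Flush]  L0: P0=I P1=I P2=M P3=I  mem[L0]=76
27. P0: load  L1  bus=[-]  L1: P0=O P1=S P2=I P3=I  mem[L1]=88
28. P3: load  L1  bus=[BusRd]  L1: P0=O P1=S P2=I P3=S  mem[L1]=88
29. P0: load  L0  bus=[BusRd]  L0: P0=S P1=I P2=O P3=I  mem[L0]=76

memory[L0] = 76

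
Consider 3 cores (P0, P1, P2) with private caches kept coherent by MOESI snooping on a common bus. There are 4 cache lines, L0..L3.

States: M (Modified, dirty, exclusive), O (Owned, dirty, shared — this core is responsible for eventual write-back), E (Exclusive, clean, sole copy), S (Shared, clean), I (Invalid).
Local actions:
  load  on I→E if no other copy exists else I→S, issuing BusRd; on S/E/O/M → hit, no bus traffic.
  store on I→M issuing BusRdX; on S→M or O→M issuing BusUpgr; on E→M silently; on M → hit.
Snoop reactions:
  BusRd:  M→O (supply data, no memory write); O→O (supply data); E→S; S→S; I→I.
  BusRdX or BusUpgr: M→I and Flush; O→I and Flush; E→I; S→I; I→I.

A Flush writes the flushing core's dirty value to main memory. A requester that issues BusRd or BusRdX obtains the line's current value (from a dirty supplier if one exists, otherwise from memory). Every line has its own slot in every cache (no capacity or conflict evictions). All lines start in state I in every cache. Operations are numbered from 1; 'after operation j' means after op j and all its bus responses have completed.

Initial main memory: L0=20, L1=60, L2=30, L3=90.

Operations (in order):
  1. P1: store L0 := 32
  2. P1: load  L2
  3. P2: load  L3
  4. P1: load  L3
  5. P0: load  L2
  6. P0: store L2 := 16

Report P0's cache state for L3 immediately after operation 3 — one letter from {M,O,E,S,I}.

state = I

step 1: P1: store L0 := 32  ⟶  IMI  (L0)  txn=BusRdX  M[L0]=20
step 2: P1: load  L2  ⟶  IEI  (L2)  txn=BusRd  M[L2]=30
step 3: P2: load  L3  ⟶  IIE  (L3)  txn=BusRd  M[L3]=90
step 4: P1: load  L3  ⟶  ISS  (L3)  txn=BusRd  M[L3]=90
step 5: P0: load  L2  ⟶  SSI  (L2)  txn=BusRd  M[L2]=30
step 6: P0: store L2 := 16  ⟶  MII  (L2)  txn=BusUpgr  M[L2]=30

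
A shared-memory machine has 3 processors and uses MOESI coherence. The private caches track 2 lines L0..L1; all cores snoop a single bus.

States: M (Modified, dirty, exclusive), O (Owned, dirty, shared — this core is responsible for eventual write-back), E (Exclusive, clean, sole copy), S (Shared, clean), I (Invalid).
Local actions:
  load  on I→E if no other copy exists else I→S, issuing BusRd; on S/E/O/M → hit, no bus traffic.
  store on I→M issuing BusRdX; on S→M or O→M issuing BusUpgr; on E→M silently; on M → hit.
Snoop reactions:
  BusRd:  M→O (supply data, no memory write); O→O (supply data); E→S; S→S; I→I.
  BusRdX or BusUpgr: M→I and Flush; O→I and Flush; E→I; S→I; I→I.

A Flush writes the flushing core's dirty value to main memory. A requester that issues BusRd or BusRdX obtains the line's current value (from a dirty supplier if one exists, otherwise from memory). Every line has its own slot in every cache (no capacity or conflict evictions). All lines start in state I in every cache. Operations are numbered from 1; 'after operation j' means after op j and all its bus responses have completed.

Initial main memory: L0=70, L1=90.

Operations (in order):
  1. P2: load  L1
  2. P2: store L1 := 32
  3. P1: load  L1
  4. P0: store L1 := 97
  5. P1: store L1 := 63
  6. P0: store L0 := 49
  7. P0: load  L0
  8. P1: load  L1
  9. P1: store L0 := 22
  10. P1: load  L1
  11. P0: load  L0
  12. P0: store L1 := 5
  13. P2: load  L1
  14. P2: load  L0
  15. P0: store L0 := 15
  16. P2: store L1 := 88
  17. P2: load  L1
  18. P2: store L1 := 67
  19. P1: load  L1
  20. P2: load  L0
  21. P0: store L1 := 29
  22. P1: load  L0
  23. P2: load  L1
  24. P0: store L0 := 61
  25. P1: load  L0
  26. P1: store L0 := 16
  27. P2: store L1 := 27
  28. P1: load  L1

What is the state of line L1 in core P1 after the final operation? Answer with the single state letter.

  op1 P2: load  L1 → I/I/E on L1; bus BusRd; mem=90
  op2 P2: store L1 := 32 → I/I/M on L1; bus (none); mem=90
  op3 P1: load  L1 → I/S/O on L1; bus BusRd; mem=90
  op4 P0: store L1 := 97 → M/I/I on L1; bus BusRdX Flush; mem=32
  op5 P1: store L1 := 63 → I/M/I on L1; bus BusRdX Flush; mem=97
  op6 P0: store L0 := 49 → M/I/I on L0; bus BusRdX; mem=70
  op7 P0: load  L0 → M/I/I on L0; bus (none); mem=70
  op8 P1: load  L1 → I/M/I on L1; bus (none); mem=97
  op9 P1: store L0 := 22 → I/M/I on L0; bus BusRdX Flush; mem=49
  op10 P1: load  L1 → I/M/I on L1; bus (none); mem=97
  op11 P0: load  L0 → S/O/I on L0; bus BusRd; mem=49
  op12 P0: store L1 := 5 → M/I/I on L1; bus BusRdX Flush; mem=63
  op13 P2: load  L1 → O/I/S on L1; bus BusRd; mem=63
  op14 P2: load  L0 → S/O/S on L0; bus BusRd; mem=49
  op15 P0: store L0 := 15 → M/I/I on L0; bus BusUpgr Flush; mem=22
  op16 P2: store L1 := 88 → I/I/M on L1; bus BusUpgr Flush; mem=5
  op17 P2: load  L1 → I/I/M on L1; bus (none); mem=5
  op18 P2: store L1 := 67 → I/I/M on L1; bus (none); mem=5
  op19 P1: load  L1 → I/S/O on L1; bus BusRd; mem=5
  op20 P2: load  L0 → O/I/S on L0; bus BusRd; mem=22
  op21 P0: store L1 := 29 → M/I/I on L1; bus BusRdX Flush; mem=67
  op22 P1: load  L0 → O/S/S on L0; bus BusRd; mem=22
  op23 P2: load  L1 → O/I/S on L1; bus BusRd; mem=67
  op24 P0: store L0 := 61 → M/I/I on L0; bus BusUpgr; mem=22
  op25 P1: load  L0 → O/S/I on L0; bus BusRd; mem=22
  op26 P1: store L0 := 16 → I/M/I on L0; bus BusUpgr Flush; mem=61
  op27 P2: store L1 := 27 → I/I/M on L1; bus BusUpgr Flush; mem=29
  op28 P1: load  L1 → I/S/O on L1; bus BusRd; mem=29

state = S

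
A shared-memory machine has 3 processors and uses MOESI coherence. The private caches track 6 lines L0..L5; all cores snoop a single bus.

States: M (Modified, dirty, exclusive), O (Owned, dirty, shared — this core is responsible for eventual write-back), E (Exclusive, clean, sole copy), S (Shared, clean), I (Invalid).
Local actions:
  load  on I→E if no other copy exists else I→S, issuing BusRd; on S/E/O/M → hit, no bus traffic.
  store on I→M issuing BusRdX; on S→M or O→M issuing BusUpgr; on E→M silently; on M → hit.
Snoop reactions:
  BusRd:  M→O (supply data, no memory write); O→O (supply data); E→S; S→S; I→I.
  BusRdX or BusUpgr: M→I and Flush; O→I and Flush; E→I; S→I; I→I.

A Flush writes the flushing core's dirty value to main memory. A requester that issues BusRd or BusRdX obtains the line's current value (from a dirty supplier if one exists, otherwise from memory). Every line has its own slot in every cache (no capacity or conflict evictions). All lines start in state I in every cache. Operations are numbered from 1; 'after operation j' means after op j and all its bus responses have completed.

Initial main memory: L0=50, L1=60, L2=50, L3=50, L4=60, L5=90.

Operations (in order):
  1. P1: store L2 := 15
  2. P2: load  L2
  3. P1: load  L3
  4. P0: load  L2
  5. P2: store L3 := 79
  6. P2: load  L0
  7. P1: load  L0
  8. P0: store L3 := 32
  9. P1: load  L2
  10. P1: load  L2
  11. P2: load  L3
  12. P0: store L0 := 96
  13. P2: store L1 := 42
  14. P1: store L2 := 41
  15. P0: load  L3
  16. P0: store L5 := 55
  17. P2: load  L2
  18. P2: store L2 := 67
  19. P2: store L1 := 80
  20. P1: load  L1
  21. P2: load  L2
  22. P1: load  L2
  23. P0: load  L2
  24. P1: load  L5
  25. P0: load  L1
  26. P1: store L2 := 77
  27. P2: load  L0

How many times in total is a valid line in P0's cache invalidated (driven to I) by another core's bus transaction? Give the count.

[1] P1: store L2 := 15 | P0:I, P1:M(15), P2:I | bus: BusRdX
[2] P2: load  L2 | P0:I, P1:O(15), P2:S(15) | bus: BusRd
[3] P1: load  L3 | P0:I, P1:E(50), P2:I | bus: BusRd
[4] P0: load  L2 | P0:S(15), P1:O(15), P2:S(15) | bus: BusRd
[5] P2: store L3 := 79 | P0:I, P1:I, P2:M(79) | bus: BusRdX
[6] P2: load  L0 | P0:I, P1:I, P2:E(50) | bus: BusRd
[7] P1: load  L0 | P0:I, P1:S(50), P2:S(50) | bus: BusRd
[8] P0: store L3 := 32 | P0:M(32), P1:I, P2:I | bus: BusRdX,Flush
[9] P1: load  L2 | P0:S(15), P1:O(15), P2:S(15) | bus: none
[10] P1: load  L2 | P0:S(15), P1:O(15), P2:S(15) | bus: none
[11] P2: load  L3 | P0:O(32), P1:I, P2:S(32) | bus: BusRd
[12] P0: store L0 := 96 | P0:M(96), P1:I, P2:I | bus: BusRdX
[13] P2: store L1 := 42 | P0:I, P1:I, P2:M(42) | bus: BusRdX
[14] P1: store L2 := 41 | P0:I, P1:M(41), P2:I | bus: BusUpgr
[15] P0: load  L3 | P0:O(32), P1:I, P2:S(32) | bus: none
[16] P0: store L5 := 55 | P0:M(55), P1:I, P2:I | bus: BusRdX
[17] P2: load  L2 | P0:I, P1:O(41), P2:S(41) | bus: BusRd
[18] P2: store L2 := 67 | P0:I, P1:I, P2:M(67) | bus: BusUpgr,Flush
[19] P2: store L1 := 80 | P0:I, P1:I, P2:M(80) | bus: none
[20] P1: load  L1 | P0:I, P1:S(80), P2:O(80) | bus: BusRd
[21] P2: load  L2 | P0:I, P1:I, P2:M(67) | bus: none
[22] P1: load  L2 | P0:I, P1:S(67), P2:O(67) | bus: BusRd
[23] P0: load  L2 | P0:S(67), P1:S(67), P2:O(67) | bus: BusRd
[24] P1: load  L5 | P0:O(55), P1:S(55), P2:I | bus: BusRd
[25] P0: load  L1 | P0:S(80), P1:S(80), P2:O(80) | bus: BusRd
[26] P1: store L2 := 77 | P0:I, P1:M(77), P2:I | bus: BusUpgr,Flush
[27] P2: load  L0 | P0:O(96), P1:I, P2:S(96) | bus: BusRd

invalidations = 2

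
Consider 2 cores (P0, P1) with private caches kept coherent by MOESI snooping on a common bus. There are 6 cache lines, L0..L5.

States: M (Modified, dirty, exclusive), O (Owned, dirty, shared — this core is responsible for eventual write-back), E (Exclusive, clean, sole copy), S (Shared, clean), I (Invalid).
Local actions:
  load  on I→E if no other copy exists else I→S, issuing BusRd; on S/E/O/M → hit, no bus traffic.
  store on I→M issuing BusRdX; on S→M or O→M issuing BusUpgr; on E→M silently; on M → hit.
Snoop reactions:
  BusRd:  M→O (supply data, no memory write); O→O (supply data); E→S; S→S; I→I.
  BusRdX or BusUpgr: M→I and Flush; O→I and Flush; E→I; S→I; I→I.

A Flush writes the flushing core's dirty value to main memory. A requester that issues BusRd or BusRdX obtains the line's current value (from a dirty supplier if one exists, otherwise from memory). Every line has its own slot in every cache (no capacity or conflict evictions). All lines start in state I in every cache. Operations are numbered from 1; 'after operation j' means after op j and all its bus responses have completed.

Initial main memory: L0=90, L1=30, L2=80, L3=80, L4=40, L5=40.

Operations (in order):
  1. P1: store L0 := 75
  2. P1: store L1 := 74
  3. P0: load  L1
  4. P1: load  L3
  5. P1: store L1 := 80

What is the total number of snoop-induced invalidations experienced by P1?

invalidations = 0

1. P1: store L0 := 75  bus=[BusRdX]  L0: P0=I P1=M  mem[L0]=90
2. P1: store L1 := 74  bus=[BusRdX]  L1: P0=I P1=M  mem[L1]=30
3. P0: load  L1  bus=[BusRd]  L1: P0=S P1=O  mem[L1]=30
4. P1: load  L3  bus=[BusRd]  L3: P0=I P1=E  mem[L3]=80
5. P1: store L1 := 80  bus=[BusUpgr]  L1: P0=I P1=M  mem[L1]=30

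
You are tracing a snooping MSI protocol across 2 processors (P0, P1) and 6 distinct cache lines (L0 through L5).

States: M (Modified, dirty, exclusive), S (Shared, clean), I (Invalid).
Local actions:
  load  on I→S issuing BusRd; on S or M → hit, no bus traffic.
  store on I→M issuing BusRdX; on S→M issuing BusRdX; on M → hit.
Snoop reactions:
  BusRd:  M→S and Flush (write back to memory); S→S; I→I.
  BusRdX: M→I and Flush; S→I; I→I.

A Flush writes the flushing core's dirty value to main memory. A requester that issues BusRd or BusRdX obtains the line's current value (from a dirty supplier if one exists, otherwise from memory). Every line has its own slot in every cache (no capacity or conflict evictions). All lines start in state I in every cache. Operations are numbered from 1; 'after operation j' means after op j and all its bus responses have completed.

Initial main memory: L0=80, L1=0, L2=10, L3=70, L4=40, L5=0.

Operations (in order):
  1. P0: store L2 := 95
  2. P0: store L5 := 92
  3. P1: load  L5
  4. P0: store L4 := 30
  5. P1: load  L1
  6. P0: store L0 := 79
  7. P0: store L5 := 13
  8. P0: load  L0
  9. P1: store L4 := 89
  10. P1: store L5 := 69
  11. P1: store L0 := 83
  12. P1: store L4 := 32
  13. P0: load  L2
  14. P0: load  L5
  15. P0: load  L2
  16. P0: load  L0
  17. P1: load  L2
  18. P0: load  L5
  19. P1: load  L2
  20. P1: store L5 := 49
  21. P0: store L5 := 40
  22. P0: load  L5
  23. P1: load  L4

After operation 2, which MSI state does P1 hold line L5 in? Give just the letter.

1. P0: store L2 := 95  bus=[BusRdX]  L2: P0=M P1=I  mem[L2]=10
2. P0: store L5 := 92  bus=[BusRdX]  L5: P0=M P1=I  mem[L5]=0
3. P1: load  L5  bus=[BusRd,Flush]  L5: P0=S P1=S  mem[L5]=92
4. P0: store L4 := 30  bus=[BusRdX]  L4: P0=M P1=I  mem[L4]=40
5. P1: load  L1  bus=[BusRd]  L1: P0=I P1=S  mem[L1]=0
6. P0: store L0 := 79  bus=[BusRdX]  L0: P0=M P1=I  mem[L0]=80
7. P0: store L5 := 13  bus=[BusRdX]  L5: P0=M P1=I  mem[L5]=92
8. P0: load  L0  bus=[-]  L0: P0=M P1=I  mem[L0]=80
9. P1: store L4 := 89  bus=[BusRdX,Flush]  L4: P0=I P1=M  mem[L4]=30
10. P1: store L5 := 69  bus=[BusRdX,Flush]  L5: P0=I P1=M  mem[L5]=13
11. P1: store L0 := 83  bus=[BusRdX,Flush]  L0: P0=I P1=M  mem[L0]=79
12. P1: store L4 := 32  bus=[-]  L4: P0=I P1=M  mem[L4]=30
13. P0: load  L2  bus=[-]  L2: P0=M P1=I  mem[L2]=10
14. P0: load  L5  bus=[BusRd,Flush]  L5: P0=S P1=S  mem[L5]=69
15. P0: load  L2  bus=[-]  L2: P0=M P1=I  mem[L2]=10
16. P0: load  L0  bus=[BusRd,Flush]  L0: P0=S P1=S  mem[L0]=83
17. P1: load  L2  bus=[BusRd,Flush]  L2: P0=S P1=S  mem[L2]=95
18. P0: load  L5  bus=[-]  L5: P0=S P1=S  mem[L5]=69
19. P1: load  L2  bus=[-]  L2: P0=S P1=S  mem[L2]=95
20. P1: store L5 := 49  bus=[BusRdX]  L5: P0=I P1=M  mem[L5]=69
21. P0: store L5 := 40  bus=[BusRdX,Flush]  L5: P0=M P1=I  mem[L5]=49
22. P0: load  L5  bus=[-]  L5: P0=M P1=I  mem[L5]=49
23. P1: load  L4  bus=[-]  L4: P0=I P1=M  mem[L4]=30

state = I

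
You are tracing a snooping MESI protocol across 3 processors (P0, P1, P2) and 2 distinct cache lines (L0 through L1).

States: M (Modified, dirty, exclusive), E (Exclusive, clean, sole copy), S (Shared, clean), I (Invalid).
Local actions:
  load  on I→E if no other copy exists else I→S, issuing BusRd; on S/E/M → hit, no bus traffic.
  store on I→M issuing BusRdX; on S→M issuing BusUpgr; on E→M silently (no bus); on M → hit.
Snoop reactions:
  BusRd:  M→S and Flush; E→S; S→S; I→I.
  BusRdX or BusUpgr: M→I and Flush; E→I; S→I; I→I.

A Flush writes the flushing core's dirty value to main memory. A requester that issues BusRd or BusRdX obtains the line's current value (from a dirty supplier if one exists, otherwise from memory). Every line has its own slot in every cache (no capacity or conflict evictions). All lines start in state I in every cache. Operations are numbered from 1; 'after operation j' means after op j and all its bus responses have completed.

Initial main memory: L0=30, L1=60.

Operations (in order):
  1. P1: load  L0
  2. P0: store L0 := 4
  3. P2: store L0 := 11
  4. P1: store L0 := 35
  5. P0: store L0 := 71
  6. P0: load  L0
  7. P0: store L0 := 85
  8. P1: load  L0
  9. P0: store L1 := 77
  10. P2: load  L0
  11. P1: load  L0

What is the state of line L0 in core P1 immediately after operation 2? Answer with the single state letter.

  op1 P1: load  L0 → I/E/I on L0; bus BusRd; mem=30
  op2 P0: store L0 := 4 → M/I/I on L0; bus BusRdX; mem=30
  op3 P2: store L0 := 11 → I/I/M on L0; bus BusRdX Flush; mem=4
  op4 P1: store L0 := 35 → I/M/I on L0; bus BusRdX Flush; mem=11
  op5 P0: store L0 := 71 → M/I/I on L0; bus BusRdX Flush; mem=35
  op6 P0: load  L0 → M/I/I on L0; bus (none); mem=35
  op7 P0: store L0 := 85 → M/I/I on L0; bus (none); mem=35
  op8 P1: load  L0 → S/S/I on L0; bus BusRd Flush; mem=85
  op9 P0: store L1 := 77 → M/I/I on L1; bus BusRdX; mem=60
  op10 P2: load  L0 → S/S/S on L0; bus BusRd; mem=85
  op11 P1: load  L0 → S/S/S on L0; bus (none); mem=85

state = I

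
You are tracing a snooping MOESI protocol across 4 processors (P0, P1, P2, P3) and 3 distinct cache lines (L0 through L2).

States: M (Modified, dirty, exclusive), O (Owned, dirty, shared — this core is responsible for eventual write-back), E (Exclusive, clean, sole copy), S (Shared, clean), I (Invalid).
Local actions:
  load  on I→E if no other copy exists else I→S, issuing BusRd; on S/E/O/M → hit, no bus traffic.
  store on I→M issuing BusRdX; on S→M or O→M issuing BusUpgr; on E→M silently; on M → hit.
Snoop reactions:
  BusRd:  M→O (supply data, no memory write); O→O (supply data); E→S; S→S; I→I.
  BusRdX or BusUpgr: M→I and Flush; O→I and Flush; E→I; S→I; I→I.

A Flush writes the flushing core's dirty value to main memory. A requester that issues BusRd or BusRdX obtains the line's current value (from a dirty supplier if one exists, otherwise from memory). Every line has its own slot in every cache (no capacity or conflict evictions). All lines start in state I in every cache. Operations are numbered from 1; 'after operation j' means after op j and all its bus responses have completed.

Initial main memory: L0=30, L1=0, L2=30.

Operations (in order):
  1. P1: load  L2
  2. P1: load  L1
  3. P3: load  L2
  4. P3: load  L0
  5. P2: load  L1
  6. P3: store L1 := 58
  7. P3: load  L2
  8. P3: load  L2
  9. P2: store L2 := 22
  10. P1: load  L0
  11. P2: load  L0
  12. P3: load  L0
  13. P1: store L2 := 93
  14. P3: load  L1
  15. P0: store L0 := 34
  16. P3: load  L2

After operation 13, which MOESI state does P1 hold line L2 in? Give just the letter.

state = M

  op1 P1: load  L2 → I/E/I/I on L2; bus BusRd; mem=30
  op2 P1: load  L1 → I/E/I/I on L1; bus BusRd; mem=0
  op3 P3: load  L2 → I/S/I/S on L2; bus BusRd; mem=30
  op4 P3: load  L0 → I/I/I/E on L0; bus BusRd; mem=30
  op5 P2: load  L1 → I/S/S/I on L1; bus BusRd; mem=0
  op6 P3: store L1 := 58 → I/I/I/M on L1; bus BusRdX; mem=0
  op7 P3: load  L2 → I/S/I/S on L2; bus (none); mem=30
  op8 P3: load  L2 → I/S/I/S on L2; bus (none); mem=30
  op9 P2: store L2 := 22 → I/I/M/I on L2; bus BusRdX; mem=30
  op10 P1: load  L0 → I/S/I/S on L0; bus BusRd; mem=30
  op11 P2: load  L0 → I/S/S/S on L0; bus BusRd; mem=30
  op12 P3: load  L0 → I/S/S/S on L0; bus (none); mem=30
  op13 P1: store L2 := 93 → I/M/I/I on L2; bus BusRdX Flush; mem=22
  op14 P3: load  L1 → I/I/I/M on L1; bus (none); mem=0
  op15 P0: store L0 := 34 → M/I/I/I on L0; bus BusRdX; mem=30
  op16 P3: load  L2 → I/O/I/S on L2; bus BusRd; mem=22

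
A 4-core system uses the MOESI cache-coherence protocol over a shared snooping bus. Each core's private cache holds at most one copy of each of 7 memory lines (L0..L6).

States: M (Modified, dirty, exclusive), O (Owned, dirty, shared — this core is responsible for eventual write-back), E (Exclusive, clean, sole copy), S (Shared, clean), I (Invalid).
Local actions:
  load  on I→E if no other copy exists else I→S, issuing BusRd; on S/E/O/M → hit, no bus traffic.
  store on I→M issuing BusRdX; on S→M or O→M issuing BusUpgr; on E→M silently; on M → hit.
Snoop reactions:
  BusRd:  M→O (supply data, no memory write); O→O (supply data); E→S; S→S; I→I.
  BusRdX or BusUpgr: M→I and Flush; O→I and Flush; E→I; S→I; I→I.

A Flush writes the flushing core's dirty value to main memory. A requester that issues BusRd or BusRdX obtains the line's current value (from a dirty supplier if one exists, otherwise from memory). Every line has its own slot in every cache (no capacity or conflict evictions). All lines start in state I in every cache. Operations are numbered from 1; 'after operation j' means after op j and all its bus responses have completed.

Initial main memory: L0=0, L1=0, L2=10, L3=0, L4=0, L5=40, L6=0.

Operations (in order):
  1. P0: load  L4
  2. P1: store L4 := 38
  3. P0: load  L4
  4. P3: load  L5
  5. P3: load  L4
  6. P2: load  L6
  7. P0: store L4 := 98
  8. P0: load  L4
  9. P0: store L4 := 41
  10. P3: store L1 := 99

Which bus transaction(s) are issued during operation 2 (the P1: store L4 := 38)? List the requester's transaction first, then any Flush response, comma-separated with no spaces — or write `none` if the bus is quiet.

bus = BusRdX

[1] P0: load  L4 | P0:E(0), P1:I, P2:I, P3:I | bus: BusRd
[2] P1: store L4 := 38 | P0:I, P1:M(38), P2:I, P3:I | bus: BusRdX
[3] P0: load  L4 | P0:S(38), P1:O(38), P2:I, P3:I | bus: BusRd
[4] P3: load  L5 | P0:I, P1:I, P2:I, P3:E(40) | bus: BusRd
[5] P3: load  L4 | P0:S(38), P1:O(38), P2:I, P3:S(38) | bus: BusRd
[6] P2: load  L6 | P0:I, P1:I, P2:E(0), P3:I | bus: BusRd
[7] P0: store L4 := 98 | P0:M(98), P1:I, P2:I, P3:I | bus: BusUpgr,Flush
[8] P0: load  L4 | P0:M(98), P1:I, P2:I, P3:I | bus: none
[9] P0: store L4 := 41 | P0:M(41), P1:I, P2:I, P3:I | bus: none
[10] P3: store L1 := 99 | P0:I, P1:I, P2:I, P3:M(99) | bus: BusRdX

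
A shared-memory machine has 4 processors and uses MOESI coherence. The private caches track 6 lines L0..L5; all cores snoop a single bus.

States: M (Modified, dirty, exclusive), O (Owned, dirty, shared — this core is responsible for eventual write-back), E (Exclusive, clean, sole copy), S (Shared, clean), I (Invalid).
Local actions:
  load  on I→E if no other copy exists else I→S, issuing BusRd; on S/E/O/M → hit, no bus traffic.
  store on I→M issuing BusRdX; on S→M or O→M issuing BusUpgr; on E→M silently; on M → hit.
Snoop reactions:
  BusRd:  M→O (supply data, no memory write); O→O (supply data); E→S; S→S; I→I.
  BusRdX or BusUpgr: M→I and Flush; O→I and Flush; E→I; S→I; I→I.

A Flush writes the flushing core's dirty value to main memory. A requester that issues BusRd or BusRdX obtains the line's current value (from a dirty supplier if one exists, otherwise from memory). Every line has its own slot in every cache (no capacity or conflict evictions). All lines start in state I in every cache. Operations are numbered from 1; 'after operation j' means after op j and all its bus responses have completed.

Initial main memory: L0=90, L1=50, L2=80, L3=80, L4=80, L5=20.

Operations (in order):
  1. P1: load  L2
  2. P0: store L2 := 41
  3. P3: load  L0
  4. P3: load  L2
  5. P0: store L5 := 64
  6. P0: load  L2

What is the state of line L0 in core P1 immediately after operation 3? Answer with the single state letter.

state = I

step 1: P1: load  L2  ⟶  IEII  (L2)  txn=BusRd  M[L2]=80
step 2: P0: store L2 := 41  ⟶  MIII  (L2)  txn=BusRdX  M[L2]=80
step 3: P3: load  L0  ⟶  IIIE  (L0)  txn=BusRd  M[L0]=90
step 4: P3: load  L2  ⟶  OIIS  (L2)  txn=BusRd  M[L2]=80
step 5: P0: store L5 := 64  ⟶  MIII  (L5)  txn=BusRdX  M[L5]=20
step 6: P0: load  L2  ⟶  OIIS  (L2)  txn=∅  M[L2]=80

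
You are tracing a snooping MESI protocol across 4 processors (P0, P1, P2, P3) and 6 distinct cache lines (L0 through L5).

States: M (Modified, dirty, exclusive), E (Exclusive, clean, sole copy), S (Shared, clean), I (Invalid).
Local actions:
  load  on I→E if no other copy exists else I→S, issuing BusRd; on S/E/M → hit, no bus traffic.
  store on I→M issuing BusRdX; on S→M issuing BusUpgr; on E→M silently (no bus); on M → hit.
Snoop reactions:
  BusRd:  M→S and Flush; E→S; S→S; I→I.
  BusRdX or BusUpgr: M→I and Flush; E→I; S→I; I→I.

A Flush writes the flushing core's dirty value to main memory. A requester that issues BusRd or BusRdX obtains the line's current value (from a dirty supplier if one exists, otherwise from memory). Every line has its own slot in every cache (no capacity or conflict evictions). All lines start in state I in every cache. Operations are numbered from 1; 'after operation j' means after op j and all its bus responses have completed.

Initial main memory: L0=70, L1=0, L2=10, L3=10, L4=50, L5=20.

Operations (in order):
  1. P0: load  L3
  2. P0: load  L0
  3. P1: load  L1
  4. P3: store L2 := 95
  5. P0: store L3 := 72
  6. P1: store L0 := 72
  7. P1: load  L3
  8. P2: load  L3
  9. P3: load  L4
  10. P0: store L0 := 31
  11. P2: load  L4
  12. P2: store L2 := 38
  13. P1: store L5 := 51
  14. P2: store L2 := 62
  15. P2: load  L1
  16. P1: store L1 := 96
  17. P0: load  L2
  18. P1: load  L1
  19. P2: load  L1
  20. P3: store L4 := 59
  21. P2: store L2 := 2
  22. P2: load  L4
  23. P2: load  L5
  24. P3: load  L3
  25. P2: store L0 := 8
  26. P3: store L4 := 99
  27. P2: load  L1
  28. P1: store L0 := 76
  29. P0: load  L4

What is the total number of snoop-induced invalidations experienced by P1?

step 1: P0: load  L3  ⟶  EIII  (L3)  txn=BusRd  M[L3]=10
step 2: P0: load  L0  ⟶  EIII  (L0)  txn=BusRd  M[L0]=70
step 3: P1: load  L1  ⟶  IEII  (L1)  txn=BusRd  M[L1]=0
step 4: P3: store L2 := 95  ⟶  IIIM  (L2)  txn=BusRdX  M[L2]=10
step 5: P0: store L3 := 72  ⟶  MIII  (L3)  txn=∅  M[L3]=10
step 6: P1: store L0 := 72  ⟶  IMII  (L0)  txn=BusRdX  M[L0]=70
step 7: P1: load  L3  ⟶  SSII  (L3)  txn=BusRd+Flush  M[L3]=72
step 8: P2: load  L3  ⟶  SSSI  (L3)  txn=BusRd  M[L3]=72
step 9: P3: load  L4  ⟶  IIIE  (L4)  txn=BusRd  M[L4]=50
step 10: P0: store L0 := 31  ⟶  MIII  (L0)  txn=BusRdX+Flush  M[L0]=72
step 11: P2: load  L4  ⟶  IISS  (L4)  txn=BusRd  M[L4]=50
step 12: P2: store L2 := 38  ⟶  IIMI  (L2)  txn=BusRdX+Flush  M[L2]=95
step 13: P1: store L5 := 51  ⟶  IMII  (L5)  txn=BusRdX  M[L5]=20
step 14: P2: store L2 := 62  ⟶  IIMI  (L2)  txn=∅  M[L2]=95
step 15: P2: load  L1  ⟶  ISSI  (L1)  txn=BusRd  M[L1]=0
step 16: P1: store L1 := 96  ⟶  IMII  (L1)  txn=BusUpgr  M[L1]=0
step 17: P0: load  L2  ⟶  SISI  (L2)  txn=BusRd+Flush  M[L2]=62
step 18: P1: load  L1  ⟶  IMII  (L1)  txn=∅  M[L1]=0
step 19: P2: load  L1  ⟶  ISSI  (L1)  txn=BusRd+Flush  M[L1]=96
step 20: P3: store L4 := 59  ⟶  IIIM  (L4)  txn=BusUpgr  M[L4]=50
step 21: P2: store L2 := 2  ⟶  IIMI  (L2)  txn=BusUpgr  M[L2]=62
step 22: P2: load  L4  ⟶  IISS  (L4)  txn=BusRd+Flush  M[L4]=59
step 23: P2: load  L5  ⟶  ISSI  (L5)  txn=BusRd+Flush  M[L5]=51
step 24: P3: load  L3  ⟶  SSSS  (L3)  txn=BusRd  M[L3]=72
step 25: P2: store L0 := 8  ⟶  IIMI  (L0)  txn=BusRdX+Flush  M[L0]=31
step 26: P3: store L4 := 99  ⟶  IIIM  (L4)  txn=BusUpgr  M[L4]=59
step 27: P2: load  L1  ⟶  ISSI  (L1)  txn=∅  M[L1]=96
step 28: P1: store L0 := 76  ⟶  IMII  (L0)  txn=BusRdX+Flush  M[L0]=8
step 29: P0: load  L4  ⟶  SIIS  (L4)  txn=BusRd+Flush  M[L4]=99

invalidations = 1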